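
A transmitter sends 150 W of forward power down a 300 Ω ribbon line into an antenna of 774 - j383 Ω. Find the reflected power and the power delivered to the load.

|Γ| = |(474 − j383)/(1074 − j383)| = 0.534
|Γ|² = 0.286
P_refl = |Γ|²·P_inc = 42.8 W, P_del = (1 − |Γ|²)·P_inc = 107 W

P_reflected ≈ 42.8 W; P_delivered ≈ 107 W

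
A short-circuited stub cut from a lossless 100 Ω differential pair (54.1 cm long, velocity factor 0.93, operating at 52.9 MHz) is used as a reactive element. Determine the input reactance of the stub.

X_in ≈ 75.2 Ω (inductive)

λ = v/f = 0.93·c / 52.9 MHz = 5.27 m
βl = 2π·l/λ = 2π × 0.103 = 36.9°
tan(βl) = 0.752
For a short-circuited stub, Z_in = jZ_0·tan(βl)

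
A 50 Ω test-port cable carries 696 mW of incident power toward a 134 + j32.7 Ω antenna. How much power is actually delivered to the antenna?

P_delivered ≈ 534 mW

|Γ| = |(84 + j32.7)/(184 + j32.7)| = 0.482
|Γ|² = 0.233
P_refl = |Γ|²·P_inc = 162 mW, P_del = (1 − |Γ|²)·P_inc = 534 mW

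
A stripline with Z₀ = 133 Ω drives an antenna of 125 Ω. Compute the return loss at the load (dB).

RL ≈ 30.2 dB

Γ = (125 − 133)/(125 + 133) = -0.031
RL = −20·log₁₀|Γ| = −20·log₁₀(0.031)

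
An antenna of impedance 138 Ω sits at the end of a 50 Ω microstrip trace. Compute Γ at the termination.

Γ = (Z_L − Z_0)/(Z_L + Z_0) = (138 − 50)/(138 + 50) = 88/188

Γ = 0.468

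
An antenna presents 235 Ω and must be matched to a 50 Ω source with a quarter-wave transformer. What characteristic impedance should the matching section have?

Z_qwt = √(Z_0·R_L) = √(50 × 235) = √11750

Z_qwt ≈ 108 Ω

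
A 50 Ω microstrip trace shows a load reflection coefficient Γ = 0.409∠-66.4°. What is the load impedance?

Z_L = Z_0·(1 + Γ)/(1 − Γ) = 50·(1.16 − j0.375)/(0.836 + j0.375)

Z_L ≈ 49.6 − j44.6 Ω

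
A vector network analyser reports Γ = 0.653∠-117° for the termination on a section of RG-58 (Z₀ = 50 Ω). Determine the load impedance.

Z_L ≈ 14.2 − j28.8 Ω

Z_L = Z_0·(1 + Γ)/(1 − Γ) = 50·(0.704 − j0.582)/(1.3 + j0.582)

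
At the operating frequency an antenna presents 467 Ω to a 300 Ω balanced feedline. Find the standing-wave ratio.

VSWR ≈ 1.56

Γ = (467 − 300)/(467 + 300) = 0.218
VSWR = (1 + 0.218)/(1 − 0.218)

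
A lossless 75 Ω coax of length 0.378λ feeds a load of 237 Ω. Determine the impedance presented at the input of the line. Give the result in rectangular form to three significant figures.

βl = 2π × 0.378 = 136°
tan(βl) = tan(136°) = -0.963
Z_in = Z_0·(Z_L + jZ_0·tanβl)/(Z_0 + jZ_L·tanβl)
     = 75·(237 − j72.2)/(75 − j228)

Z_in ≈ 44.5 + j63.3 Ω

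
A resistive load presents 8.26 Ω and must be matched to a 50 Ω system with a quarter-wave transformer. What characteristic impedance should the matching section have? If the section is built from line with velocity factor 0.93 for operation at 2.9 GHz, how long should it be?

Z_qwt ≈ 20.3 Ω; length ≈ 2.41 cm

Z_qwt = √(Z_0·R_L) = √(50 × 8.26) = √413
λ = 0.93·c/f = 0.0962 m, so l = λ/4 = 0.0241 m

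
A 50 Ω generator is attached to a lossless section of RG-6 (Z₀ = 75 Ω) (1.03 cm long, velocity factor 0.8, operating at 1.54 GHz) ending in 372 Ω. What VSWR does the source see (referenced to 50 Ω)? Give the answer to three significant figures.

VSWR ≈ 6.78

λ = v/f = 0.8·c / 1.54 GHz = 0.156 m
βl = 2π·l/λ = 2π × 0.0661 = 23.8°
tan(βl) = 0.441
Z_in = Z_0·(Z_L + jZ_0·tanβl)/(Z_0 + jZ_L·tanβl) = 76.8 − j135 Ω
Γ_s = (Z_in − Z_s)/(Z_in + Z_s) = (26.8 − j135)/(127 − j135), |Γ_s| = 0.743
VSWR = (1 + |Γ_s|)/(1 − |Γ_s|)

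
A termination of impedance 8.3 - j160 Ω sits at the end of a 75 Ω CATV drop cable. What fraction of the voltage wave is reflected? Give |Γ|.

Γ = (Z_L − Z_0)/(Z_L + Z_0) = (-66.7 − j160)/(83.3 − j160)
|Γ| = 173/180

|Γ| ≈ 0.961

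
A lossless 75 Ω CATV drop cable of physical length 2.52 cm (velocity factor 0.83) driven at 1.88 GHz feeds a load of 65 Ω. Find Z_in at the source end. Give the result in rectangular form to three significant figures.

Z_in ≈ 82.8 + j8.11 Ω

λ = v/f = 0.83·c / 1.88 GHz = 0.132 m
βl = 2π·l/λ = 2π × 0.19 = 68.5°
tan(βl) = tan(68.5°) = 2.54
Z_in = Z_0·(Z_L + jZ_0·tanβl)/(Z_0 + jZ_L·tanβl)
     = 75·(65 + j190)/(75 + j165)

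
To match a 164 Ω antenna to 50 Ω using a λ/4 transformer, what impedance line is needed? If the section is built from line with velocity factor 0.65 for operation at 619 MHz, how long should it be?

Z_qwt = √(Z_0·R_L) = √(50 × 164) = √8200
λ = 0.65·c/f = 0.315 m, so l = λ/4 = 0.0788 m

Z_qwt ≈ 90.6 Ω; length ≈ 7.88 cm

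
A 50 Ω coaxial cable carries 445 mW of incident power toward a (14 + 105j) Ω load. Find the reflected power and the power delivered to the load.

|Γ| = |(-36 + j105)/(64 + j105)| = 0.903
|Γ|² = 0.815
P_refl = |Γ|²·P_inc = 363 mW, P_del = (1 − |Γ|²)·P_inc = 82.4 mW

P_reflected ≈ 363 mW; P_delivered ≈ 82.4 mW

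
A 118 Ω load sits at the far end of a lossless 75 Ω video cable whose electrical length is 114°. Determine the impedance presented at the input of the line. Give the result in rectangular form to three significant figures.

tan(βl) = tan(114°) = -2.25
Z_in = Z_0·(Z_L + jZ_0·tanβl)/(Z_0 + jZ_L·tanβl)
     = 75·(118 − j168)/(75 − j265)

Z_in ≈ 52.9 + j18.4 Ω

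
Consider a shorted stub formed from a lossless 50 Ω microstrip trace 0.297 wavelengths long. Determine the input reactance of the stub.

βl = 2π × 0.297 = 107°
tan(βl) = -3.29
For a shorted stub, Z_in = jZ_0·tan(βl)

X_in ≈ -164 Ω (capacitive)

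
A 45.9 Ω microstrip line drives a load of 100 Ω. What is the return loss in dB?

RL ≈ 8.62 dB

Γ = (100 − 45.9)/(100 + 45.9) = 0.371
RL = −20·log₁₀|Γ| = −20·log₁₀(0.371)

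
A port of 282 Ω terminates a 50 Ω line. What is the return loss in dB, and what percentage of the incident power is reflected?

RL ≈ 3.11 dB; 48.8% of incident power reflected

Γ = (282 − 50)/(282 + 50) = 0.699
RL = −20·log₁₀(0.699) = 3.11 dB
P_refl/P_inc = |Γ|² = 0.488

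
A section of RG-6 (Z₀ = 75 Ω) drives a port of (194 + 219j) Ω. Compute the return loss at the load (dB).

RL ≈ 2.87 dB

Γ = (119 + j219)/(269 + j219), |Γ| = 0.719
RL = −20·log₁₀|Γ| = −20·log₁₀(0.719)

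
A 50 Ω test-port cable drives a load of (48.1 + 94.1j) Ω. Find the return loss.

Γ = (-1.9 + j94.1)/(98.1 + j94.1), |Γ| = 0.692
RL = −20·log₁₀|Γ| = −20·log₁₀(0.692)

RL ≈ 3.19 dB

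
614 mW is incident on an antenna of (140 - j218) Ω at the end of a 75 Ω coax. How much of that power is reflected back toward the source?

|Γ| = |(65 − j218)/(215 − j218)| = 0.743
|Γ|² = 0.552
P_refl = |Γ|²·P_inc = 339 mW, P_del = (1 − |Γ|²)·P_inc = 275 mW

P_reflected ≈ 339 mW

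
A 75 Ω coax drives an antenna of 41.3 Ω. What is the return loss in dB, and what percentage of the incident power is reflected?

RL ≈ 10.8 dB; 8.4% of incident power reflected

Γ = (41.3 − 75)/(41.3 + 75) = -0.29
RL = −20·log₁₀(0.29) = 10.8 dB
P_refl/P_inc = |Γ|² = 0.084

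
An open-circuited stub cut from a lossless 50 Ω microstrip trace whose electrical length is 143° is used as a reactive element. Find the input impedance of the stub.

tan(βl) = -0.754
For an open-circuited stub, Z_in = −jZ_0·cot(βl) = −jZ_0/tan(βl)

Z_in ≈ +j66.4 Ω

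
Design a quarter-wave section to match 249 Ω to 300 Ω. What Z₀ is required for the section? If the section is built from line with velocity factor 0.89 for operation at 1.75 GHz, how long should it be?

Z_qwt = √(Z_0·R_L) = √(300 × 249) = √74700
λ = 0.89·c/f = 0.153 m, so l = λ/4 = 0.0381 m

Z_qwt ≈ 273 Ω; length ≈ 3.81 cm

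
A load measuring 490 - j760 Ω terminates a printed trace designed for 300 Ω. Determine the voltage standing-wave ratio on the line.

Γ = (Z_L − Z_0)/(Z_L + Z_0) = (190 − j760)/(790 − j760)
|Γ| = 783/1100 = 0.715
VSWR = (1 + |Γ|)/(1 − |Γ|) = 1.71/0.285

VSWR ≈ 6.01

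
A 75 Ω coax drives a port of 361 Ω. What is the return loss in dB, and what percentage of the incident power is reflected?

Γ = (361 − 75)/(361 + 75) = 0.656
RL = −20·log₁₀(0.656) = 3.66 dB
P_refl/P_inc = |Γ|² = 0.43

RL ≈ 3.66 dB; 43% of incident power reflected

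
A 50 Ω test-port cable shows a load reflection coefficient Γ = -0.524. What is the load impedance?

Z_L ≈ 15.6 Ω

Z_L = Z_0·(1 + Γ)/(1 − Γ) = 50·(0.476)/(1.52)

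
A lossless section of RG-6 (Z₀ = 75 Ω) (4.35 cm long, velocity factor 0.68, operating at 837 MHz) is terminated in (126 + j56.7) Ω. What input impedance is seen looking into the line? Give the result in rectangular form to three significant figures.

λ = v/f = 0.68·c / 837 MHz = 0.244 m
βl = 2π·l/λ = 2π × 0.178 = 64.3°
tan(βl) = tan(64.3°) = 2.07
Z_in = Z_0·(Z_L + jZ_0·tanβl)/(Z_0 + jZ_L·tanβl)
     = 75·(126 + j212)/(-42.6 + j261)

Z_in ≈ 53.6 − j44.9 Ω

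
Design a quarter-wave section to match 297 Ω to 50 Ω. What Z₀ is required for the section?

Z_qwt = √(Z_0·R_L) = √(50 × 297) = √14850

Z_qwt ≈ 122 Ω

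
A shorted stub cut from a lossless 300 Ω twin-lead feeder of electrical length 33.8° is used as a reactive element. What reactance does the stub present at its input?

X_in ≈ 201 Ω (inductive)

tan(βl) = 0.669
For a shorted stub, Z_in = jZ_0·tan(βl)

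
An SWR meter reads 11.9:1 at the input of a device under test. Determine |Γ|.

|Γ| = (S − 1)/(S + 1) = (11.9 − 1)/(11.9 + 1) = 10.9/12.9

|Γ| ≈ 0.845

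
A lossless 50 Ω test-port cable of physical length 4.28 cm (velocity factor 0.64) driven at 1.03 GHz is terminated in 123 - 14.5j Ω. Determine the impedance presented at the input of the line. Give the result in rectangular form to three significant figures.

λ = v/f = 0.64·c / 1.03 GHz = 0.186 m
βl = 2π·l/λ = 2π × 0.23 = 82.7°
tan(βl) = tan(82.7°) = 7.76
Z_in = Z_0·(Z_L + jZ_0·tanβl)/(Z_0 + jZ_L·tanβl)
     = 50·(123 + j374)/(163 + j955)

Z_in ≈ 20.1 − j3.02 Ω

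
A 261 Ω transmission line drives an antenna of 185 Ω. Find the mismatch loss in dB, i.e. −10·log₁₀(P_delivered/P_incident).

mismatch loss ≈ 0.128 dB

Γ = (185 − 261)/(185 + 261) = -0.17
|Γ|² = 0.029, so P_del/P_inc = 1 − |Γ|² = 0.971
ML = −10·log₁₀(1 − |Γ|²)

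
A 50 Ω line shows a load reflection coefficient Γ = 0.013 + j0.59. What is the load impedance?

Z_L = Z_0·(1 + Γ)/(1 − Γ) = 50·(1.01 + j0.59)/(0.987 − j0.59)

Z_L ≈ 24.6 + j44.6 Ω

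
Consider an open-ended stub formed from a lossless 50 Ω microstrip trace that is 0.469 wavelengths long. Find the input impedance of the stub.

βl = 2π × 0.469 = 169°
tan(βl) = -0.197
For an open-ended stub, Z_in = −jZ_0·cot(βl) = −jZ_0/tan(βl)

Z_in ≈ +j253 Ω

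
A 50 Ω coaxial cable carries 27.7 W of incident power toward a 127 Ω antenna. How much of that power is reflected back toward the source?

Γ = (127 − 50)/(127 + 50) = 0.435
|Γ|² = 0.189
P_refl = |Γ|²·P_inc = 5.24 W, P_del = (1 − |Γ|²)·P_inc = 22.5 W

P_reflected ≈ 5.24 W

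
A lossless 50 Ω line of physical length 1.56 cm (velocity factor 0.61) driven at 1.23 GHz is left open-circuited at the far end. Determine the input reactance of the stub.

λ = v/f = 0.61·c / 1.23 GHz = 0.149 m
βl = 2π·l/λ = 2π × 0.105 = 37.7°
tan(βl) = 0.774
For an open-circuited stub, Z_in = −jZ_0·cot(βl) = −jZ_0/tan(βl)

X_in ≈ -64.6 Ω (capacitive)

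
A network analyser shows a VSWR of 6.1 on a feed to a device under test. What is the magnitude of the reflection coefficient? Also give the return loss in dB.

|Γ| ≈ 0.718; return loss ≈ 2.87 dB

|Γ| = (S − 1)/(S + 1) = (6.1 − 1)/(6.1 + 1) = 5.1/7.1
RL = −20·log₁₀|Γ| = −20·log₁₀(0.718)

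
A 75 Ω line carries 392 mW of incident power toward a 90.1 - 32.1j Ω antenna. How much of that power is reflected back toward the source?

|Γ| = |(15.1 − j32.1)/(165.1 − j32.1)| = 0.211
|Γ|² = 0.0445
P_refl = |Γ|²·P_inc = 17.4 mW, P_del = (1 − |Γ|²)·P_inc = 375 mW

P_reflected ≈ 17.4 mW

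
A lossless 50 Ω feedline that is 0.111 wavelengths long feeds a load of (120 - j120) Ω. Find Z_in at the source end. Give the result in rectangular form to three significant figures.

Z_in ≈ 15.6 − j36.3 Ω

βl = 2π × 0.111 = 40°
tan(βl) = tan(40°) = 0.838
Z_in = Z_0·(Z_L + jZ_0·tanβl)/(Z_0 + jZ_L·tanβl)
     = 50·(120 − j78.1)/(151 + j101)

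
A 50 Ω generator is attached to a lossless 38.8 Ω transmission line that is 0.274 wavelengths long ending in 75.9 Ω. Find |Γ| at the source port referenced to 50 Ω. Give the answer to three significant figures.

|Γ| ≈ 0.429

βl = 2π × 0.274 = 98.6°
tan(βl) = -6.58
Z_in = Z_0·(Z_L + jZ_0·tanβl)/(Z_0 + jZ_L·tanβl) = 20.2 + j4.33 Ω
Γ_s = (Z_in − Z_s)/(Z_in + Z_s) = (-29.8 + j4.33)/(70.2 + j4.33), |Γ_s| = 0.429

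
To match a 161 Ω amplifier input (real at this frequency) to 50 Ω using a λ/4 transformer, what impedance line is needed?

Z_qwt = √(Z_0·R_L) = √(50 × 161) = √8050

Z_qwt ≈ 89.7 Ω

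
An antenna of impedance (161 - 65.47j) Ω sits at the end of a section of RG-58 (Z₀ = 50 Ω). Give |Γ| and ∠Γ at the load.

Γ ≈ 0.583 ∠ -13.3°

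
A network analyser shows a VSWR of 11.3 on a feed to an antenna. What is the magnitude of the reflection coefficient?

|Γ| ≈ 0.837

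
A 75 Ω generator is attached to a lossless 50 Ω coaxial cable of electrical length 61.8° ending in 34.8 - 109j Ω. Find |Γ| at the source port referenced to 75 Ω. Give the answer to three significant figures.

tan(βl) = 1.86
Z_in = Z_0·(Z_L + jZ_0·tanβl)/(Z_0 + jZ_L·tanβl) = 5.7 − j4.57 Ω
Γ_s = (Z_in − Z_s)/(Z_in + Z_s) = (-69.3 − j4.57)/(80.7 − j4.57), |Γ_s| = 0.859

|Γ| ≈ 0.859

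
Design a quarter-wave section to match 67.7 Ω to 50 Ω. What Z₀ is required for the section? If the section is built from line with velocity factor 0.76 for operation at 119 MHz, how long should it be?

Z_qwt = √(Z_0·R_L) = √(50 × 67.7) = √3385
λ = 0.76·c/f = 1.92 m, so l = λ/4 = 0.479 m

Z_qwt ≈ 58.2 Ω; length ≈ 47.9 cm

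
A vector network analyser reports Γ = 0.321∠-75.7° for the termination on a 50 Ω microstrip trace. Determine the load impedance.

Z_L = Z_0·(1 + Γ)/(1 − Γ) = 50·(1.08 − j0.311)/(0.921 + j0.311)

Z_L ≈ 47.5 − j32.9 Ω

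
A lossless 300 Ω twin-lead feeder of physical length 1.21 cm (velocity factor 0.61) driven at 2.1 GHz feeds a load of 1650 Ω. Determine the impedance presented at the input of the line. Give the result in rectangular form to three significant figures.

λ = v/f = 0.61·c / 2.1 GHz = 0.0871 m
βl = 2π·l/λ = 2π × 0.139 = 50°
tan(βl) = tan(50°) = 1.19
Z_in = Z_0·(Z_L + jZ_0·tanβl)/(Z_0 + jZ_L·tanβl)
     = 300·(1650 + j357)/(300 + j1970)

Z_in ≈ 90.9 − j238 Ω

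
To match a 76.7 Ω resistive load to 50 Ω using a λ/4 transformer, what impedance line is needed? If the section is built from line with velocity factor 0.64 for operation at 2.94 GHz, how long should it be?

Z_qwt = √(Z_0·R_L) = √(50 × 76.7) = √3835
λ = 0.64·c/f = 0.0653 m, so l = λ/4 = 0.0163 m

Z_qwt ≈ 61.9 Ω; length ≈ 1.63 cm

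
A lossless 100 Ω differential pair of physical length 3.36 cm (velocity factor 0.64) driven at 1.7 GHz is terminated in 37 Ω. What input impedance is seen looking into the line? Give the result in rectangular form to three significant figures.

Z_in ≈ 175 − j115 Ω

λ = v/f = 0.64·c / 1.7 GHz = 0.113 m
βl = 2π·l/λ = 2π × 0.297 = 107°
tan(βl) = tan(107°) = -3.25
Z_in = Z_0·(Z_L + jZ_0·tanβl)/(Z_0 + jZ_L·tanβl)
     = 100·(37 − j325)/(100 − j120)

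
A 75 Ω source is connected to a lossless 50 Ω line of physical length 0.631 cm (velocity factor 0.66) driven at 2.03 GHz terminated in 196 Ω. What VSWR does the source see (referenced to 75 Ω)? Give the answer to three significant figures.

VSWR ≈ 3.16

λ = v/f = 0.66·c / 2.03 GHz = 0.0975 m
βl = 2π·l/λ = 2π × 0.0647 = 23.3°
tan(βl) = 0.43
Z_in = Z_0·(Z_L + jZ_0·tanβl)/(Z_0 + jZ_L·tanβl) = 60.4 − j80.4 Ω
Γ_s = (Z_in − Z_s)/(Z_in + Z_s) = (-14.6 − j80.4)/(135 − j80.4), |Γ_s| = 0.519
VSWR = (1 + |Γ_s|)/(1 − |Γ_s|)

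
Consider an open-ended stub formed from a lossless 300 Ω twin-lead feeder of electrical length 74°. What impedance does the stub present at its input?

Z_in ≈ −j86 Ω

tan(βl) = 3.49
For an open-ended stub, Z_in = −jZ_0·cot(βl) = −jZ_0/tan(βl)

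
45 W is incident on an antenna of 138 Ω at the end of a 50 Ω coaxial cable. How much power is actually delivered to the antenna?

P_delivered ≈ 35.1 W

Γ = (138 − 50)/(138 + 50) = 0.468
|Γ|² = 0.219
P_refl = |Γ|²·P_inc = 9.86 W, P_del = (1 − |Γ|²)·P_inc = 35.1 W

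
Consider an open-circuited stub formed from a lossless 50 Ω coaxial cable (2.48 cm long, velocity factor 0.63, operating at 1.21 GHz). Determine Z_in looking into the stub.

λ = v/f = 0.63·c / 1.21 GHz = 0.156 m
βl = 2π·l/λ = 2π × 0.159 = 57.2°
tan(βl) = 1.55
For an open-circuited stub, Z_in = −jZ_0·cot(βl) = −jZ_0/tan(βl)

Z_in ≈ −j32.3 Ω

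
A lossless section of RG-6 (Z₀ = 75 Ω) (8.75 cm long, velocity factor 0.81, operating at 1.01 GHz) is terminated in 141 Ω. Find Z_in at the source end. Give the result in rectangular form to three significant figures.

Z_in ≈ 57.6 + j38.5 Ω

λ = v/f = 0.81·c / 1.01 GHz = 0.241 m
βl = 2π·l/λ = 2π × 0.364 = 131°
tan(βl) = tan(131°) = -1.15
Z_in = Z_0·(Z_L + jZ_0·tanβl)/(Z_0 + jZ_L·tanβl)
     = 75·(141 − j86.5)/(75 − j163)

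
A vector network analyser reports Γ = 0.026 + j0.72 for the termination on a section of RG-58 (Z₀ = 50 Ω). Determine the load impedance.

Z_L = Z_0·(1 + Γ)/(1 − Γ) = 50·(1.03 + j0.72)/(0.974 − j0.72)

Z_L ≈ 16.4 + j49.1 Ω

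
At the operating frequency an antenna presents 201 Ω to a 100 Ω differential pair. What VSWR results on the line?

VSWR ≈ 2.01

For a purely resistive load, VSWR = R_L/Z_0 or Z_0/R_L (whichever > 1) = 201/100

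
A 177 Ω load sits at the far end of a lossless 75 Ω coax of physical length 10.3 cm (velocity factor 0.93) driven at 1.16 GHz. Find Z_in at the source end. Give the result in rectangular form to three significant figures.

λ = v/f = 0.93·c / 1.16 GHz = 0.241 m
βl = 2π·l/λ = 2π × 0.428 = 154°
tan(βl) = tan(154°) = -0.484
Z_in = Z_0·(Z_L + jZ_0·tanβl)/(Z_0 + jZ_L·tanβl)
     = 75·(177 − j36.3)/(75 − j85.7)

Z_in ≈ 94.8 + j72 Ω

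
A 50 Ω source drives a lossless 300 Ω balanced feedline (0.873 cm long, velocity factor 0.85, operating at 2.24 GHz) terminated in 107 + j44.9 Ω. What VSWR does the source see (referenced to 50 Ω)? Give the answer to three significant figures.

λ = v/f = 0.85·c / 2.24 GHz = 0.114 m
βl = 2π·l/λ = 2π × 0.0767 = 27.6°
tan(βl) = 0.523
Z_in = Z_0·(Z_L + jZ_0·tanβl)/(Z_0 + jZ_L·tanβl) = 154 + j188 Ω
Γ_s = (Z_in − Z_s)/(Z_in + Z_s) = (104 + j188)/(204 + j188), |Γ_s| = 0.774
VSWR = (1 + |Γ_s|)/(1 − |Γ_s|)

VSWR ≈ 7.85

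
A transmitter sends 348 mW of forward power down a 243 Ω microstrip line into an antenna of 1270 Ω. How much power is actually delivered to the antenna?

Γ = (1270 − 243)/(1270 + 243) = 0.679
|Γ|² = 0.461
P_refl = |Γ|²·P_inc = 160 mW, P_del = (1 − |Γ|²)·P_inc = 188 mW

P_delivered ≈ 188 mW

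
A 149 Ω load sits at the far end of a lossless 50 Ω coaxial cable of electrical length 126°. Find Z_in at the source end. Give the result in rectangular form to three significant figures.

tan(βl) = tan(126°) = -1.38
Z_in = Z_0·(Z_L + jZ_0·tanβl)/(Z_0 + jZ_L·tanβl)
     = 50·(149 − j68.8)/(50 − j205)

Z_in ≈ 24.2 + j30.4 Ω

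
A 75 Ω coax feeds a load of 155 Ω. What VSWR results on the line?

VSWR ≈ 2.07

Γ = (155 − 75)/(155 + 75) = 0.348
VSWR = (1 + 0.348)/(1 − 0.348)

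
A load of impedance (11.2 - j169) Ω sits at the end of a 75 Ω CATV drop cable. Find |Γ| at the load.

|Γ| ≈ 0.952

Γ = (Z_L − Z_0)/(Z_L + Z_0) = (-63.8 − j169)/(86.2 − j169)
|Γ| = 181/190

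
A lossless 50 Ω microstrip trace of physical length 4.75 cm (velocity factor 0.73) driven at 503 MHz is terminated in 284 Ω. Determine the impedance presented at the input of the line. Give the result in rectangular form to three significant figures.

Z_in ≈ 21 − j56.6 Ω

λ = v/f = 0.73·c / 503 MHz = 0.435 m
βl = 2π·l/λ = 2π × 0.109 = 39.3°
tan(βl) = tan(39.3°) = 0.818
Z_in = Z_0·(Z_L + jZ_0·tanβl)/(Z_0 + jZ_L·tanβl)
     = 50·(284 + j40.9)/(50 + j232)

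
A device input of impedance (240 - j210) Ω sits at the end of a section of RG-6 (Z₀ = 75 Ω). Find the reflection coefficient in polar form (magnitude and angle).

Γ ≈ 0.705 ∠ -18.2°

Γ = (Z_L − Z_0)/(Z_L + Z_0) = (165 − j210)/(315 − j210)
|Γ| = 267/379 = 0.705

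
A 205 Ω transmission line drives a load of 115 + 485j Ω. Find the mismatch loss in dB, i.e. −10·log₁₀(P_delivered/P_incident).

mismatch loss ≈ 5.54 dB

Γ = (-90 + j485)/(320 + j485), |Γ| = 0.849
|Γ|² = 0.721, so P_del/P_inc = 1 − |Γ|² = 0.279
ML = −10·log₁₀(1 − |Γ|²)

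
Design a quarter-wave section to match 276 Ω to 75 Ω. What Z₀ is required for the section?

Z_qwt ≈ 144 Ω

Z_qwt = √(Z_0·R_L) = √(75 × 276) = √20700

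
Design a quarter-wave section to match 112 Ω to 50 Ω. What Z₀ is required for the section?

Z_qwt = √(Z_0·R_L) = √(50 × 112) = √5600

Z_qwt ≈ 74.8 Ω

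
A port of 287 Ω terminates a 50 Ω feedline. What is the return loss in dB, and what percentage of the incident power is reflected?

Γ = (287 − 50)/(287 + 50) = 0.703
RL = −20·log₁₀(0.703) = 3.06 dB
P_refl/P_inc = |Γ|² = 0.495

RL ≈ 3.06 dB; 49.5% of incident power reflected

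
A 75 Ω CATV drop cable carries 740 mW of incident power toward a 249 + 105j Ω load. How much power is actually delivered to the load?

|Γ| = |(174 + j105)/(324 + j105)| = 0.597
|Γ|² = 0.356
P_refl = |Γ|²·P_inc = 263 mW, P_del = (1 − |Γ|²)·P_inc = 477 mW

P_delivered ≈ 477 mW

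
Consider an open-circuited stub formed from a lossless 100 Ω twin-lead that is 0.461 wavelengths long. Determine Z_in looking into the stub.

βl = 2π × 0.461 = 166°
tan(βl) = -0.25
For an open-circuited stub, Z_in = −jZ_0·cot(βl) = −jZ_0/tan(βl)

Z_in ≈ +j400 Ω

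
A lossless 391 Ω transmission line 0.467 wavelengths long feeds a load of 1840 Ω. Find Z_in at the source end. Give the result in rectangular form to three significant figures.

βl = 2π × 0.467 = 168°
tan(βl) = tan(168°) = -0.21
Z_in = Z_0·(Z_L + jZ_0·tanβl)/(Z_0 + jZ_L·tanβl)
     = 391·(1840 − j82.3)/(391 − j387)

Z_in ≈ 970 + j878 Ω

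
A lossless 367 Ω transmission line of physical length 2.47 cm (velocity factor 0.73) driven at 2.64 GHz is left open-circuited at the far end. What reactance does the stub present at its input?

λ = v/f = 0.73·c / 2.64 GHz = 0.083 m
βl = 2π·l/λ = 2π × 0.298 = 107°
tan(βl) = -3.23
For an open-circuited stub, Z_in = −jZ_0·cot(βl) = −jZ_0/tan(βl)

X_in ≈ 114 Ω (inductive)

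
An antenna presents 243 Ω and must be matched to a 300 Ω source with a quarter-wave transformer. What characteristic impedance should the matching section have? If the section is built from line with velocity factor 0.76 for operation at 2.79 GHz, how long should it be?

Z_qwt ≈ 270 Ω; length ≈ 2.04 cm

Z_qwt = √(Z_0·R_L) = √(300 × 243) = √72900
λ = 0.76·c/f = 0.0817 m, so l = λ/4 = 0.0204 m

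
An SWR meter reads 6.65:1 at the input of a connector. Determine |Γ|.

|Γ| ≈ 0.739

|Γ| = (S − 1)/(S + 1) = (6.65 − 1)/(6.65 + 1) = 5.65/7.65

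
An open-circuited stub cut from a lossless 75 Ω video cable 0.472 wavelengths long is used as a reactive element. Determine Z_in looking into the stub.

βl = 2π × 0.472 = 170°
tan(βl) = -0.178
For an open-circuited stub, Z_in = −jZ_0·cot(βl) = −jZ_0/tan(βl)

Z_in ≈ +j422 Ω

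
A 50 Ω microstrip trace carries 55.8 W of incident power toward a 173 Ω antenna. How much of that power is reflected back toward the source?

P_reflected ≈ 17 W

Γ = (173 − 50)/(173 + 50) = 0.552
|Γ|² = 0.304
P_refl = |Γ|²·P_inc = 17 W, P_del = (1 − |Γ|²)·P_inc = 38.8 W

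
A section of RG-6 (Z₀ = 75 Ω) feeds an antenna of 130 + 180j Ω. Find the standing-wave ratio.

Γ = (Z_L − Z_0)/(Z_L + Z_0) = (55 + j180)/(205 + j180)
|Γ| = 188/273 = 0.69
VSWR = (1 + |Γ|)/(1 − |Γ|) = 1.69/0.31

VSWR ≈ 5.45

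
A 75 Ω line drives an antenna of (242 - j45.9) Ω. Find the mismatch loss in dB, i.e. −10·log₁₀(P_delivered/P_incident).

Γ = (167 − j45.9)/(317 − j45.9), |Γ| = 0.541
|Γ|² = 0.292, so P_del/P_inc = 1 − |Γ|² = 0.708
ML = −10·log₁₀(1 − |Γ|²)

mismatch loss ≈ 1.5 dB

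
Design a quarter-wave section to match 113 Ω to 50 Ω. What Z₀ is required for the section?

Z_qwt = √(Z_0·R_L) = √(50 × 113) = √5650

Z_qwt ≈ 75.2 Ω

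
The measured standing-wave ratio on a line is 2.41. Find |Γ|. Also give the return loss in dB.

|Γ| = (S − 1)/(S + 1) = (2.41 − 1)/(2.41 + 1) = 1.41/3.41
RL = −20·log₁₀|Γ| = −20·log₁₀(0.413)

|Γ| ≈ 0.413; return loss ≈ 7.67 dB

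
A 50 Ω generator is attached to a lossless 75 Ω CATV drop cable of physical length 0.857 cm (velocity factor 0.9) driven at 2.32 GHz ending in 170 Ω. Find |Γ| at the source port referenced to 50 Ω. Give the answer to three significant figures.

|Γ| ≈ 0.508

λ = v/f = 0.9·c / 2.32 GHz = 0.116 m
βl = 2π·l/λ = 2π × 0.0736 = 26.5°
tan(βl) = 0.499
Z_in = Z_0·(Z_L + jZ_0·tanβl)/(Z_0 + jZ_L·tanβl) = 93.2 − j67.9 Ω
Γ_s = (Z_in − Z_s)/(Z_in + Z_s) = (43.2 − j67.9)/(143 − j67.9), |Γ_s| = 0.508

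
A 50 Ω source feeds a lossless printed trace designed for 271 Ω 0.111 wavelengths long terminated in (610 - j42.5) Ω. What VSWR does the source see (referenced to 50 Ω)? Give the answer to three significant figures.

VSWR ≈ 7.93

βl = 2π × 0.111 = 40°
tan(βl) = 0.838
Z_in = Z_0·(Z_L + jZ_0·tanβl)/(Z_0 + jZ_L·tanβl) = 215 − j195 Ω
Γ_s = (Z_in − Z_s)/(Z_in + Z_s) = (165 − j195)/(265 − j195), |Γ_s| = 0.776
VSWR = (1 + |Γ_s|)/(1 − |Γ_s|)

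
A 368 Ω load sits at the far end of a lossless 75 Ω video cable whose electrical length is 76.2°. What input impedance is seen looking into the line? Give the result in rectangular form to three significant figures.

tan(βl) = tan(76.2°) = 4.07
Z_in = Z_0·(Z_L + jZ_0·tanβl)/(Z_0 + jZ_L·tanβl)
     = 75·(368 + j305)/(75 + j1500)

Z_in ≈ 16.2 − j17.6 Ω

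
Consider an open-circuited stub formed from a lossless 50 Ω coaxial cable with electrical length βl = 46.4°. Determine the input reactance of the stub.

X_in ≈ -47.6 Ω (capacitive)

tan(βl) = 1.05
For an open-circuited stub, Z_in = −jZ_0·cot(βl) = −jZ_0/tan(βl)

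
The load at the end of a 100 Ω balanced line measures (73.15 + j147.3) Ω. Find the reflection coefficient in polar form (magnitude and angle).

Γ = (Z_L − Z_0)/(Z_L + Z_0) = (-26.85 + j147.3)/(173.2 + j147.3)
|Γ| = 150/227 = 0.659

Γ ≈ 0.659 ∠ 59.9°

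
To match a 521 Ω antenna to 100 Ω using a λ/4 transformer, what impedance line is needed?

Z_qwt ≈ 228 Ω

Z_qwt = √(Z_0·R_L) = √(100 × 521) = √52100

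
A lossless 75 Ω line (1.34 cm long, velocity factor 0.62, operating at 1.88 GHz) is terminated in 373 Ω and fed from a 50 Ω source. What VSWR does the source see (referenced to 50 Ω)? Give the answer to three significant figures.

VSWR ≈ 5.15

λ = v/f = 0.62·c / 1.88 GHz = 0.0989 m
βl = 2π·l/λ = 2π × 0.135 = 48.8°
tan(βl) = 1.14
Z_in = Z_0·(Z_L + jZ_0·tanβl)/(Z_0 + jZ_L·tanβl) = 25.9 − j61.2 Ω
Γ_s = (Z_in − Z_s)/(Z_in + Z_s) = (-24.1 − j61.2)/(75.9 − j61.2), |Γ_s| = 0.675
VSWR = (1 + |Γ_s|)/(1 − |Γ_s|)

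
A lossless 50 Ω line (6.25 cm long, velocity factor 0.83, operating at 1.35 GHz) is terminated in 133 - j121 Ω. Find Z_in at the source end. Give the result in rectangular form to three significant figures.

Z_in ≈ 18 + j43.3 Ω

λ = v/f = 0.83·c / 1.35 GHz = 0.184 m
βl = 2π·l/λ = 2π × 0.339 = 122°
tan(βl) = tan(122°) = -1.6
Z_in = Z_0·(Z_L + jZ_0·tanβl)/(Z_0 + jZ_L·tanβl)
     = 50·(133 − j201)/(-144 − j213)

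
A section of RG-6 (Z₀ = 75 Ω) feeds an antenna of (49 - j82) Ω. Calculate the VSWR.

VSWR ≈ 3.75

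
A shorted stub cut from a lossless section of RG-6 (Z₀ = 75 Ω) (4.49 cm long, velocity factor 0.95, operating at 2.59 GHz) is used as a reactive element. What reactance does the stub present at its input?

λ = v/f = 0.95·c / 2.59 GHz = 0.11 m
βl = 2π·l/λ = 2π × 0.408 = 147°
tan(βl) = -0.652
For a shorted stub, Z_in = jZ_0·tan(βl)

X_in ≈ -48.9 Ω (capacitive)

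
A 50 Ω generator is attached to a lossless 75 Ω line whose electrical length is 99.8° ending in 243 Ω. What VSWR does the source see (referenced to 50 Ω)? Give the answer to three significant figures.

tan(βl) = -5.79
Z_in = Z_0·(Z_L + jZ_0·tanβl)/(Z_0 + jZ_L·tanβl) = 23.8 + j11.7 Ω
Γ_s = (Z_in − Z_s)/(Z_in + Z_s) = (-26.2 + j11.7)/(73.8 + j11.7), |Γ_s| = 0.384
VSWR = (1 + |Γ_s|)/(1 − |Γ_s|)

VSWR ≈ 2.25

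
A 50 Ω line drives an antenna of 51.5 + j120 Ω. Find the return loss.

RL ≈ 2.34 dB

Γ = (1.5 + j120)/(101.5 + j120), |Γ| = 0.764
RL = −20·log₁₀|Γ| = −20·log₁₀(0.764)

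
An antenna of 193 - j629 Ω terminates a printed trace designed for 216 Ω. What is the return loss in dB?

Γ = (-23 − j629)/(409 − j629), |Γ| = 0.839
RL = −20·log₁₀|Γ| = −20·log₁₀(0.839)

RL ≈ 1.53 dB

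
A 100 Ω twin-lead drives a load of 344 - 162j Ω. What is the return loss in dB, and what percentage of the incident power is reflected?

Γ = (244 − j162)/(444 − j162), |Γ| = 0.62
RL = −20·log₁₀(0.62) = 4.16 dB
P_refl/P_inc = |Γ|² = 0.384

RL ≈ 4.16 dB; 38.4% of incident power reflected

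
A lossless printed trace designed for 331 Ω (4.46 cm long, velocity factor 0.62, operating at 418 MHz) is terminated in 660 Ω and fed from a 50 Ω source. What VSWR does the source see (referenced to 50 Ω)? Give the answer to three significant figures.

VSWR ≈ 9.83

λ = v/f = 0.62·c / 418 MHz = 0.445 m
βl = 2π·l/λ = 2π × 0.1 = 36.1°
tan(βl) = 0.729
Z_in = Z_0·(Z_L + jZ_0·tanβl)/(Z_0 + jZ_L·tanβl) = 325 − j231 Ω
Γ_s = (Z_in − Z_s)/(Z_in + Z_s) = (275 − j231)/(375 − j231), |Γ_s| = 0.815
VSWR = (1 + |Γ_s|)/(1 − |Γ_s|)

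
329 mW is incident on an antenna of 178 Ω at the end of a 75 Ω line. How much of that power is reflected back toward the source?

P_reflected ≈ 54.5 mW

Γ = (178 − 75)/(178 + 75) = 0.407
|Γ|² = 0.166
P_refl = |Γ|²·P_inc = 54.5 mW, P_del = (1 − |Γ|²)·P_inc = 274 mW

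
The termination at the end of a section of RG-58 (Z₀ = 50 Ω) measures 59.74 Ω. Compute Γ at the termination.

Γ = (Z_L − Z_0)/(Z_L + Z_0) = (59.74 − 50)/(59.74 + 50) = 9.74/109.7

Γ = 0.0888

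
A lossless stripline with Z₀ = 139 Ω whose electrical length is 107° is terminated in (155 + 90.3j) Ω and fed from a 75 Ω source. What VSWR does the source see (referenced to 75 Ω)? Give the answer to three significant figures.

tan(βl) = -3.27
Z_in = Z_0·(Z_L + jZ_0·tanβl)/(Z_0 + jZ_L·tanβl) = 78.6 − j24.8 Ω
Γ_s = (Z_in − Z_s)/(Z_in + Z_s) = (3.6 − j24.8)/(154 − j24.8), |Γ_s| = 0.161
VSWR = (1 + |Γ_s|)/(1 − |Γ_s|)

VSWR ≈ 1.38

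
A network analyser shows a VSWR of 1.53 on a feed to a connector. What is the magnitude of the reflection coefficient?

|Γ| ≈ 0.209

|Γ| = (S − 1)/(S + 1) = (1.53 − 1)/(1.53 + 1) = 0.53/2.53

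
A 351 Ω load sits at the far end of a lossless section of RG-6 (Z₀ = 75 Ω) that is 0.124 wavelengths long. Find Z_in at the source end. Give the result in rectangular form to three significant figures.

βl = 2π × 0.124 = 44.6°
tan(βl) = tan(44.6°) = 0.988
Z_in = Z_0·(Z_L + jZ_0·tanβl)/(Z_0 + jZ_L·tanβl)
     = 75·(351 + j74.1)/(75 + j347)

Z_in ≈ 31 − j69.2 Ω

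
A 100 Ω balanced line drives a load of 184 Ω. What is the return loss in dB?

RL ≈ 10.6 dB

Γ = (184 − 100)/(184 + 100) = 0.296
RL = −20·log₁₀|Γ| = −20·log₁₀(0.296)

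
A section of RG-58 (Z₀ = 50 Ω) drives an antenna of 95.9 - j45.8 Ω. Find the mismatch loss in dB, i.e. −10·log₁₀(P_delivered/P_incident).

Γ = (45.9 − j45.8)/(145.9 − j45.8), |Γ| = 0.424
|Γ|² = 0.18, so P_del/P_inc = 1 − |Γ|² = 0.82
ML = −10·log₁₀(1 − |Γ|²)

mismatch loss ≈ 0.861 dB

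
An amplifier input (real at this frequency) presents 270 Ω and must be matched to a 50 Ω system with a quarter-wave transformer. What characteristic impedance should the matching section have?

Z_qwt ≈ 116 Ω

Z_qwt = √(Z_0·R_L) = √(50 × 270) = √13500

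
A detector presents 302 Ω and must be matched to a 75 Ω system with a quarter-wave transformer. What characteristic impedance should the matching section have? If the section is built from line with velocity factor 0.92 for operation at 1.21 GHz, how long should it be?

Z_qwt = √(Z_0·R_L) = √(75 × 302) = √22650
λ = 0.92·c/f = 0.228 m, so l = λ/4 = 0.057 m

Z_qwt ≈ 150 Ω; length ≈ 5.7 cm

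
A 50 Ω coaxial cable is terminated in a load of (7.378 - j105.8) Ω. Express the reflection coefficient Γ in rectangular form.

Γ ≈ 0.604 − j0.73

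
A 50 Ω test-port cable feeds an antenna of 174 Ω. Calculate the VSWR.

VSWR ≈ 3.48

For a purely resistive load, VSWR = R_L/Z_0 or Z_0/R_L (whichever > 1) = 174/50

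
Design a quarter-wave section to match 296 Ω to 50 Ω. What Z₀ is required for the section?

Z_qwt = √(Z_0·R_L) = √(50 × 296) = √14800

Z_qwt ≈ 122 Ω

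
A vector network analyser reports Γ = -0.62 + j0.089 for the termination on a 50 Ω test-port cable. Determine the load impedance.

Z_L = Z_0·(1 + Γ)/(1 − Γ) = 50·(0.38 + j0.089)/(1.62 − j0.089)

Z_L ≈ 11.5 + j3.38 Ω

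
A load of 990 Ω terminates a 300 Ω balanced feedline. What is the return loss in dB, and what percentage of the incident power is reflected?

Γ = (990 − 300)/(990 + 300) = 0.535
RL = −20·log₁₀(0.535) = 5.43 dB
P_refl/P_inc = |Γ|² = 0.286

RL ≈ 5.43 dB; 28.6% of incident power reflected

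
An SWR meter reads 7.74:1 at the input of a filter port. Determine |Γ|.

|Γ| ≈ 0.771

|Γ| = (S − 1)/(S + 1) = (7.74 − 1)/(7.74 + 1) = 6.74/8.74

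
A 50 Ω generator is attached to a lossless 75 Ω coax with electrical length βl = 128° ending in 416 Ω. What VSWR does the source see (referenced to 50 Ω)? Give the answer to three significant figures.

VSWR ≈ 5.48

tan(βl) = -1.28
Z_in = Z_0·(Z_L + jZ_0·tanβl)/(Z_0 + jZ_L·tanβl) = 21.4 + j55.6 Ω
Γ_s = (Z_in − Z_s)/(Z_in + Z_s) = (-28.6 + j55.6)/(71.4 + j55.6), |Γ_s| = 0.691
VSWR = (1 + |Γ_s|)/(1 − |Γ_s|)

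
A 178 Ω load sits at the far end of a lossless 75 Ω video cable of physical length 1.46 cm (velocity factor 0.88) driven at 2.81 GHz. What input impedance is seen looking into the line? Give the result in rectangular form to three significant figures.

Z_in ≈ 42.6 − j38.6 Ω

λ = v/f = 0.88·c / 2.81 GHz = 0.094 m
βl = 2π·l/λ = 2π × 0.155 = 55.9°
tan(βl) = tan(55.9°) = 1.48
Z_in = Z_0·(Z_L + jZ_0·tanβl)/(Z_0 + jZ_L·tanβl)
     = 75·(178 + j111)/(75 + j263)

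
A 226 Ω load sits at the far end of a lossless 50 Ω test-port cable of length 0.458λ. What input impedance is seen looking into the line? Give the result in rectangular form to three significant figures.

Z_in ≈ 97.3 + j105 Ω

βl = 2π × 0.458 = 165°
tan(βl) = tan(165°) = -0.27
Z_in = Z_0·(Z_L + jZ_0·tanβl)/(Z_0 + jZ_L·tanβl)
     = 50·(226 − j13.5)/(50 − j61.1)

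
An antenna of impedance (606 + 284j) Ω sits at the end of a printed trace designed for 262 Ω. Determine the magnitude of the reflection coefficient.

|Γ| ≈ 0.488

Γ = (Z_L − Z_0)/(Z_L + Z_0) = (344 + j284)/(868 + j284)
|Γ| = 446/913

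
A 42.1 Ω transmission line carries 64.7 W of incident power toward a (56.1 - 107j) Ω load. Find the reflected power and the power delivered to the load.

P_reflected ≈ 35.7 W; P_delivered ≈ 29 W

|Γ| = |(14 − j107)/(98.2 − j107)| = 0.743
|Γ|² = 0.552
P_refl = |Γ|²·P_inc = 35.7 W, P_del = (1 − |Γ|²)·P_inc = 29 W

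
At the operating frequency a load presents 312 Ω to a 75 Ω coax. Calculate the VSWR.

VSWR ≈ 4.16

Γ = (312 − 75)/(312 + 75) = 0.612
VSWR = (1 + 0.612)/(1 − 0.612)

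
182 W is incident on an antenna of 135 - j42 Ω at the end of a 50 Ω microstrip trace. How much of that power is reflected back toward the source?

P_reflected ≈ 45.5 W

|Γ| = |(85 − j42)/(185 − j42)| = 0.5
|Γ|² = 0.25
P_refl = |Γ|²·P_inc = 45.5 W, P_del = (1 − |Γ|²)·P_inc = 137 W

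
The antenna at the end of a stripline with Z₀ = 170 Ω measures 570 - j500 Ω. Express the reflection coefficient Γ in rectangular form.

Γ = (Z_L − Z_0)/(Z_L + Z_0) = (400 − j500)/(740 − j500)

Γ ≈ 0.685 − j0.213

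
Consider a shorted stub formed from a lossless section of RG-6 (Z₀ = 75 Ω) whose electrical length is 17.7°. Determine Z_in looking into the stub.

Z_in ≈ +j23.9 Ω

tan(βl) = 0.319
For a shorted stub, Z_in = jZ_0·tan(βl)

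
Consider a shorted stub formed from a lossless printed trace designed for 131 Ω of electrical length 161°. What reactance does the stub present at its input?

X_in ≈ -45.1 Ω (capacitive)

tan(βl) = -0.344
For a shorted stub, Z_in = jZ_0·tan(βl)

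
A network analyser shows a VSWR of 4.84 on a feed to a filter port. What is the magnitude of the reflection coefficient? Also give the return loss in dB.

|Γ| = (S − 1)/(S + 1) = (4.84 − 1)/(4.84 + 1) = 3.84/5.84
RL = −20·log₁₀|Γ| = −20·log₁₀(0.658)

|Γ| ≈ 0.658; return loss ≈ 3.64 dB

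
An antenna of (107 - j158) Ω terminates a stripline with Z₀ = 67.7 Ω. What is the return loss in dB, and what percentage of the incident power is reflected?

Γ = (39.3 − j158)/(174.7 − j158), |Γ| = 0.691
RL = −20·log₁₀(0.691) = 3.21 dB
P_refl/P_inc = |Γ|² = 0.478

RL ≈ 3.21 dB; 47.8% of incident power reflected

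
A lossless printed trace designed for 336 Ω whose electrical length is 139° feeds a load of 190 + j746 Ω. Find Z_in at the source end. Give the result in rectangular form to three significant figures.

Z_in ≈ 37.8 + j161 Ω

tan(βl) = tan(139°) = -0.869
Z_in = Z_0·(Z_L + jZ_0·tanβl)/(Z_0 + jZ_L·tanβl)
     = 336·(190 + j454)/(984 − j165)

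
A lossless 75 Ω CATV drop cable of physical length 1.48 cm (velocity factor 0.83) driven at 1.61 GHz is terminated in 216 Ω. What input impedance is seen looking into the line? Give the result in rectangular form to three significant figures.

λ = v/f = 0.83·c / 1.61 GHz = 0.155 m
βl = 2π·l/λ = 2π × 0.0957 = 34.5°
tan(βl) = tan(34.5°) = 0.686
Z_in = Z_0·(Z_L + jZ_0·tanβl)/(Z_0 + jZ_L·tanβl)
     = 75·(216 + j51.4)/(75 + j148)

Z_in ≈ 64.8 − j76.5 Ω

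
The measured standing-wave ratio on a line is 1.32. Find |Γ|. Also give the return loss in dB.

|Γ| ≈ 0.138; return loss ≈ 17.2 dB

|Γ| = (S − 1)/(S + 1) = (1.32 − 1)/(1.32 + 1) = 0.32/2.32
RL = −20·log₁₀|Γ| = −20·log₁₀(0.138)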